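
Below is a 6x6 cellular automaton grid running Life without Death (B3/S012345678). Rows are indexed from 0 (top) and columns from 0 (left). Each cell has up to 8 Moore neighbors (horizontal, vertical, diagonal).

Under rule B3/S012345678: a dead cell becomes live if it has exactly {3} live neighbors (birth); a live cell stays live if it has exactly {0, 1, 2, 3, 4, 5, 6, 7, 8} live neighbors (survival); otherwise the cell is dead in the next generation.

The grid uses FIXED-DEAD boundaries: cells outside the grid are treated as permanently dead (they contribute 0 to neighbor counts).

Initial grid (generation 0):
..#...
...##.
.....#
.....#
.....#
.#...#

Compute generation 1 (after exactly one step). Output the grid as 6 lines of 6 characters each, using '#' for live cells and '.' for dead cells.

Answer: ..##..
...##.
.....#
....##
....##
.#...#

Derivation:
Simulating step by step:
Generation 0 (given above): 8 live cells
Generation 1: 11 live cells
(generation 1 grid is the final answer)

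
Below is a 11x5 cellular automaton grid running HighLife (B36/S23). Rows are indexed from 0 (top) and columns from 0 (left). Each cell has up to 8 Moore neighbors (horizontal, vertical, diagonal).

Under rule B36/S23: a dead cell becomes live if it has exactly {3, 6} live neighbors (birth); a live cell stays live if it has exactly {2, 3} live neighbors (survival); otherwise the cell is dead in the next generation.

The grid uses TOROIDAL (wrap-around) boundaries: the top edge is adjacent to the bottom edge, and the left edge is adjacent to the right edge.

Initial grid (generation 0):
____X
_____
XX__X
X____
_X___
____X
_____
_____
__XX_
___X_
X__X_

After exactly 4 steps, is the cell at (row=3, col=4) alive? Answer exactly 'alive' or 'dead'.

Simulating step by step:
Generation 0 (given above): 12 live cells
Generation 1: 11 live cells
____X
____X
XX__X
____X
X____
_____
_____
_____
__XX_
___X_
___X_
Generation 2: 14 live cells
___XX
___XX
___XX
_X__X
_____
_____
_____
_____
__XX_
___XX
___XX
Generation 3: 13 live cells
X_X__
X_X__
__X__
X__XX
_____
_____
_____
_____
__XXX
_____
X_X__
Generation 4: 17 live cells
XXXXX
__XX_
X_X__
___XX
____X
_____
_____
___X_
___X_
_XX_X
_____

Cell (3,4) at generation 4: 1 -> alive

Answer: alive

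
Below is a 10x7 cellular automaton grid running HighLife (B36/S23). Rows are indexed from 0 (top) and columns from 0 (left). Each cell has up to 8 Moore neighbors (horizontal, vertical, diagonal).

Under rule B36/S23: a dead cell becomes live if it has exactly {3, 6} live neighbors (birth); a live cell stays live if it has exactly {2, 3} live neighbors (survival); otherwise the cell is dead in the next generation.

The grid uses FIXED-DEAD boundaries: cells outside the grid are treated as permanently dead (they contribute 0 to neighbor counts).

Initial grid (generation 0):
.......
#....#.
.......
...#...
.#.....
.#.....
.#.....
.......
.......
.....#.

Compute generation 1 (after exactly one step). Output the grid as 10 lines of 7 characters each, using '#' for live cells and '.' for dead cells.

Simulating step by step:
Generation 0 (given above): 7 live cells
Generation 1: 4 live cells
(generation 1 grid is the final answer)

Answer: .......
.......
.......
.......
..#....
###....
.......
.......
.......
.......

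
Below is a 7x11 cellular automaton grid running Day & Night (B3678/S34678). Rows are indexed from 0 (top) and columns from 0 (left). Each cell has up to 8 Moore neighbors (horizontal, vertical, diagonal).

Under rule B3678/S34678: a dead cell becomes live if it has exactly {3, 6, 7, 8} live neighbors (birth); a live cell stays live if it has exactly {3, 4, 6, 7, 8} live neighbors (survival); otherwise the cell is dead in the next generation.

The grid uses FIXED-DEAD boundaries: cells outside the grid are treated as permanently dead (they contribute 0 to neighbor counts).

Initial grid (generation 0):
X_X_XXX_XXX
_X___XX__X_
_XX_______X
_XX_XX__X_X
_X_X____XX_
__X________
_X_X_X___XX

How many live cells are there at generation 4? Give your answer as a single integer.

Simulating step by step:
Generation 0 (given above): 31 live cells
Generation 1: 33 live cells
_X___XXX_X_
XX_XXXXXXX_
XXXXX_X____
XX_________
_X_XX____X_
_XXXX___X_X
__X________
Generation 2: 27 live cells
X_X__X_X___
X_XX_XX_X__
_X_XX_X_X__
X_X__X_____
_XXXX______
_X__X____X_
_XX________
Generation 3: 22 live cells
___XX______
__XX_XX____
XX_XX_X____
___X_X_____
XXXXXX_____
XXX________
___________
Generation 4: 21 live cells
__XXXX_____
_XX_XX_____
___X__X____
__X_XXX____
X__XX______
X_X_X______
_X_________
Population at generation 4: 21

Answer: 21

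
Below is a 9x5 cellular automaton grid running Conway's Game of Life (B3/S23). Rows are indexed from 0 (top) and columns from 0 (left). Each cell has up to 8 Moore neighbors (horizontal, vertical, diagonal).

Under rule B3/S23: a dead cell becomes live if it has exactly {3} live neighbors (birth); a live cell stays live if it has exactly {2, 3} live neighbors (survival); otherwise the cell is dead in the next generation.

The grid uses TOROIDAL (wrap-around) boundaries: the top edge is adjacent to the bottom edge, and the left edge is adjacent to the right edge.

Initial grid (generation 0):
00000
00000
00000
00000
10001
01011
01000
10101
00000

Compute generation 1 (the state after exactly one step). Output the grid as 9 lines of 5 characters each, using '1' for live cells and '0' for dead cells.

Simulating step by step:
Generation 0 (given above): 9 live cells
Generation 1: 10 live cells
(generation 1 grid is the final answer)

Answer: 00000
00000
00000
00000
10011
01111
01000
11000
00000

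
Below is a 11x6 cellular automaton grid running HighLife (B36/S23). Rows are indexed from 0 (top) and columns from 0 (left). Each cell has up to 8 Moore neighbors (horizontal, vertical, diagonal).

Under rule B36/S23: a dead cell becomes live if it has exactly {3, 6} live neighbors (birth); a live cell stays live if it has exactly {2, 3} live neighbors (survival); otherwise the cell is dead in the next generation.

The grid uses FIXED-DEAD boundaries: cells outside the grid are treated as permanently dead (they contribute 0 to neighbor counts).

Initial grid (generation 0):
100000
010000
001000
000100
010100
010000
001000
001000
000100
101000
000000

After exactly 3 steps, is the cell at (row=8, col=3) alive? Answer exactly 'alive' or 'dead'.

Answer: dead

Derivation:
Simulating step by step:
Generation 0 (given above): 12 live cells
Generation 1: 11 live cells
000000
010000
001000
000100
000000
010000
011000
001100
011100
000000
000000
Generation 2: 8 live cells
000000
000000
001000
000000
000000
011000
010100
000000
010100
001000
000000
Generation 3: 5 live cells
000000
000000
000000
000000
000000
011000
010000
000000
001000
001000
000000

Cell (8,3) at generation 3: 0 -> dead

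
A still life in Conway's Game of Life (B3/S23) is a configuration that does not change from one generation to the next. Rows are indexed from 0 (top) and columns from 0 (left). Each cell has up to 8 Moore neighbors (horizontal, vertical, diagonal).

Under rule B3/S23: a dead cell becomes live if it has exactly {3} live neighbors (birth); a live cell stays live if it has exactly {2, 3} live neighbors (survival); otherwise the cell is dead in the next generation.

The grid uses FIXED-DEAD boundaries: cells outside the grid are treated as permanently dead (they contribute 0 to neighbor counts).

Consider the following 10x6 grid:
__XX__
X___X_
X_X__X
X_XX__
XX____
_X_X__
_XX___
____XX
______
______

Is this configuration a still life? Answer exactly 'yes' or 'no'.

Answer: no

Derivation:
Compute generation 1 and compare to generation 0 (given above):
Generation 1:
___X__
__X_X_
X_X_X_
X_XX__
X__X__
______
_XXXX_
______
______
______
Cell (0,2) differs: gen0=1 vs gen1=0 -> NOT a still life.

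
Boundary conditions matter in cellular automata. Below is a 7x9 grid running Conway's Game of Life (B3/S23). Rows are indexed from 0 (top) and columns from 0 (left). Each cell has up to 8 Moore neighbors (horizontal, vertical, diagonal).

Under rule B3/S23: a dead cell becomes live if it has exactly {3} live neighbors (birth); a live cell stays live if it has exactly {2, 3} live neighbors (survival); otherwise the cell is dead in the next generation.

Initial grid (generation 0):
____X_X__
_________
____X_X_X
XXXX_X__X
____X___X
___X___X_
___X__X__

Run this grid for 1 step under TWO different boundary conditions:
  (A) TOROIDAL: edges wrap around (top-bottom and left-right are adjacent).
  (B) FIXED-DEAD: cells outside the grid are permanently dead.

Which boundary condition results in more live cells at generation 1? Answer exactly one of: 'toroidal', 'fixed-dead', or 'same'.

Under TOROIDAL boundary, generation 1:
_____X___
_______X_
_XXXXX_XX
_XXX_X__X
_X__X__XX
___XX__X_
___XXXXX_
Population = 26

Under FIXED-DEAD boundary, generation 1:
_________
_______X_
_XXXXX_X_
_XXX_X__X
_X__X__XX
___XX__X_
_________
Population = 19

Comparison: toroidal=26, fixed-dead=19 -> toroidal

Answer: toroidal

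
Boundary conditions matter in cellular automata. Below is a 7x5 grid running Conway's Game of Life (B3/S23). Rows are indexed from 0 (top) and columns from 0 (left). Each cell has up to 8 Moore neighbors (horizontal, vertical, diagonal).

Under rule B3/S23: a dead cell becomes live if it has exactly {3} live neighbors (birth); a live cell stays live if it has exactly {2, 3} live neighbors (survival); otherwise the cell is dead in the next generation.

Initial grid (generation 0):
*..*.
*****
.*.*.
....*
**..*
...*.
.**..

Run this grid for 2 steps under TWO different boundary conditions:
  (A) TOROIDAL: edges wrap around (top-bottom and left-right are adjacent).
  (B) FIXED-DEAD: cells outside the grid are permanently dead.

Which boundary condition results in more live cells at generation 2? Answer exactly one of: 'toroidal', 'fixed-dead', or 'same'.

Under TOROIDAL boundary, generation 2:
..**.
.....
**.*.
.*...
.*...
.*...
*.*.*
Population = 11

Under FIXED-DEAD boundary, generation 2:
...**
*..**
....*
*...*
*....
..***
.....
Population = 12

Comparison: toroidal=11, fixed-dead=12 -> fixed-dead

Answer: fixed-dead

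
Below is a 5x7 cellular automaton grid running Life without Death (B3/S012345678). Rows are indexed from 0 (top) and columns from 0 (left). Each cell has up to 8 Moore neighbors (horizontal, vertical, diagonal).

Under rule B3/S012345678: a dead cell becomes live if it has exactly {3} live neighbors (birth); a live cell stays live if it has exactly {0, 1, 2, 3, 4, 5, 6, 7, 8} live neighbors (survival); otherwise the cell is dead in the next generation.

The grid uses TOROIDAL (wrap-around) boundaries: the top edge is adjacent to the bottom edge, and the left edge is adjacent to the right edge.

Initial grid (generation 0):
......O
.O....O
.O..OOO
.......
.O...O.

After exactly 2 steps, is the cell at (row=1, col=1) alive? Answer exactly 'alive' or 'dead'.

Answer: alive

Derivation:
Simulating step by step:
Generation 0 (given above): 9 live cells
Generation 1: 13 live cells
.....OO
.O....O
.O..OOO
O...O.O
.O...O.
Generation 2: 16 live cells
.....OO
.O..O.O
.O..OOO
OO..O.O
.O..OO.

Cell (1,1) at generation 2: 1 -> alive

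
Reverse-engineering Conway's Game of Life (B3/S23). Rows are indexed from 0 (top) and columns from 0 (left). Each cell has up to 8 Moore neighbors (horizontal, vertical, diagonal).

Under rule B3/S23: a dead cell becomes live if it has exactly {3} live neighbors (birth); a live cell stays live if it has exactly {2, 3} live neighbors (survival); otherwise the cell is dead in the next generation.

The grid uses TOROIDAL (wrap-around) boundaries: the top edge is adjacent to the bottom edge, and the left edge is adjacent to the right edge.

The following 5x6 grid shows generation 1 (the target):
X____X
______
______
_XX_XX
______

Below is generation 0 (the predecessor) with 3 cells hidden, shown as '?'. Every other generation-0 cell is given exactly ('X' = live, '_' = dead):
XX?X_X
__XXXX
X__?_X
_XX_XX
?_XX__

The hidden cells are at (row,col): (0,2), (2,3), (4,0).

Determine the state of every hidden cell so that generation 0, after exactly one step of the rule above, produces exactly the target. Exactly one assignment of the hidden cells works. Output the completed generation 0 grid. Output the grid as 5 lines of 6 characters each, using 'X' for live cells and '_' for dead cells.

Answer: XXXX_X
__XXXX
X____X
_XX_XX
__XX__

Derivation:
Hidden generation-0 cells (in order): (0,2), (2,3), (4,0).
A hidden cell only influences target cells in its own 3x3 neighborhood. Try each of the 2^3 = 8 assignments, step the completed generation 0 forward once under B3/S23, and compare with the target:
  (0,2)=_ (2,3)=_ (4,0)=_ -> step gives (0,1)='X' but target has '_' -> reject
  (0,2)=_ (2,3)=_ (4,0)=X -> step gives (0,0)='_' but target has 'X' -> reject
  (0,2)=_ (2,3)=X (4,0)=_ -> step gives (0,1)='X' but target has '_' -> reject
  (0,2)=_ (2,3)=X (4,0)=X -> step gives (0,0)='_' but target has 'X' -> reject
  (0,2)=X (2,3)=_ (4,0)=_ -> step reproduces the target at every cell -> ACCEPT
  (0,2)=X (2,3)=_ (4,0)=X -> step gives (0,0)='_' but target has 'X' -> reject
  (0,2)=X (2,3)=X (4,0)=_ -> step gives (3,2)='_' but target has 'X' -> reject
  (0,2)=X (2,3)=X (4,0)=X -> step gives (0,0)='_' but target has 'X' -> reject
Unique solution: (0,2)=live, (2,3)=dead, (4,0)=dead.
Check: live-neighbor counts of every cell in the completed generation 0:
346663
654455
444565
433433
566554
Applying B3/S23 to generation 0 with these counts gives:
X____X
______
______
_XX_XX
______
which matches the target exactly.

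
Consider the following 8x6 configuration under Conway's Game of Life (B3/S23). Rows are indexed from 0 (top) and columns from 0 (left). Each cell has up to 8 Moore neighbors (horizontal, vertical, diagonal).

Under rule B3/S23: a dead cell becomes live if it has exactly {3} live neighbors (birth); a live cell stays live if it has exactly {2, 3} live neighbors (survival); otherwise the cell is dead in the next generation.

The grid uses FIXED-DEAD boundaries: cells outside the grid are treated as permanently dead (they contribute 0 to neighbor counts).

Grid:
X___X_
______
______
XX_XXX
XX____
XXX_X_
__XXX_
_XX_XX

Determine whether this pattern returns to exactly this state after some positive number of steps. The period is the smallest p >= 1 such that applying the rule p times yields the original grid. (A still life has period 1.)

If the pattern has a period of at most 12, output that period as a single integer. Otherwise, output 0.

Simulating and comparing each generation to the original:
Gen 0 (original, given above): 20 live cells
Gen 1: 13 live cells, differs from original
Gen 2: 15 live cells, differs from original
Gen 3: 9 live cells, differs from original
Gen 4: 7 live cells, differs from original
Gen 5: 7 live cells, differs from original
Gen 6: 7 live cells, differs from original
Gen 7: 7 live cells, differs from original
Gen 8: 8 live cells, differs from original
Gen 9: 12 live cells, differs from original
Gen 10: 10 live cells, differs from original
Gen 11: 16 live cells, differs from original
Gen 12: 7 live cells, differs from original
No period found within 12 steps.

Answer: 0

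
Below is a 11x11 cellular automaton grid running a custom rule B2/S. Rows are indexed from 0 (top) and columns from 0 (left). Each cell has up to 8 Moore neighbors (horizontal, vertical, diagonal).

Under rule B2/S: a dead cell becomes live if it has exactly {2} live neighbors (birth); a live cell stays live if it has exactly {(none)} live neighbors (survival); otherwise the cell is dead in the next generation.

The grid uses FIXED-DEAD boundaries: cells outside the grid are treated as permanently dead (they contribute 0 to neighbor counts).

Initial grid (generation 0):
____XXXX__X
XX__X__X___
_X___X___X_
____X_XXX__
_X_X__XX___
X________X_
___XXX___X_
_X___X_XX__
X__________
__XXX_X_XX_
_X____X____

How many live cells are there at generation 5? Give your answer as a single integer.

Answer: 44

Derivation:
Simulating step by step:
Generation 0 (given above): 39 live cells
Generation 1: 34 live cells
XX_X____X__
__XX_____XX
__XX_______
XX_X_____X_
X_X_X____X_
_X_____X__X
XXX____X__X
X_XX_____X_
___________
X__________
____X___XX_
Generation 2: 17 live cells
____X_____X
X_______X__
X_______X__
________X_X
___________
______X____
______X____
________X_X
X_XX_______
________XX_
___________
Generation 3: 24 live cells
_________X_
_X_____X___
_X_________
_______X___
_______X_X_
_____X_X___
_____X___X_
_XXX___X_X_
_X_____X__X
_XXX_______
________XX_
Generation 4: 27 live cells
________X__
X_X_____X__
X_X___XXX__
______X____
___________
____X____XX
_X_X___X__X
X___X______
____X_X__X_
X______X__X
_X_X_______
Generation 5: 44 live cells
_X_____X_X_
___X__X____
___X_X___X_
_X___X__X__
_____X___XX
__XX____X__
X_X__X__X__
_XX___XXXXX
XX_X___XX_X
_XXXXXX_XX_
X_X________
Population at generation 5: 44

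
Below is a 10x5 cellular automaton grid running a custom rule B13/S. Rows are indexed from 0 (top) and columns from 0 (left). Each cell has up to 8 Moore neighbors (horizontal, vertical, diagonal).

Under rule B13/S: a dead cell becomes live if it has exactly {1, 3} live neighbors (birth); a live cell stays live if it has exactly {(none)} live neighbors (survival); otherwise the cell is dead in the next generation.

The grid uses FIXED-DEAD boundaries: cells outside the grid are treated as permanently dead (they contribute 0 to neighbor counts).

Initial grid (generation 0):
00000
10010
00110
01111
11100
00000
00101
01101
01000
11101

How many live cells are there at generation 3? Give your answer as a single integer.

Answer: 18

Derivation:
Simulating step by step:
Generation 0 (given above): 21 live cells
Generation 1: 12 live cells
11111
00100
00000
10000
00000
00111
11000
00000
00000
00000
Generation 2: 10 live cells
00000
00000
10110
01000
10010
01000
00110
00100
00000
00000
Generation 3: 18 live cells
00000
10001
01001
10010
01101
00010
11001
00011
01110
00000
Population at generation 3: 18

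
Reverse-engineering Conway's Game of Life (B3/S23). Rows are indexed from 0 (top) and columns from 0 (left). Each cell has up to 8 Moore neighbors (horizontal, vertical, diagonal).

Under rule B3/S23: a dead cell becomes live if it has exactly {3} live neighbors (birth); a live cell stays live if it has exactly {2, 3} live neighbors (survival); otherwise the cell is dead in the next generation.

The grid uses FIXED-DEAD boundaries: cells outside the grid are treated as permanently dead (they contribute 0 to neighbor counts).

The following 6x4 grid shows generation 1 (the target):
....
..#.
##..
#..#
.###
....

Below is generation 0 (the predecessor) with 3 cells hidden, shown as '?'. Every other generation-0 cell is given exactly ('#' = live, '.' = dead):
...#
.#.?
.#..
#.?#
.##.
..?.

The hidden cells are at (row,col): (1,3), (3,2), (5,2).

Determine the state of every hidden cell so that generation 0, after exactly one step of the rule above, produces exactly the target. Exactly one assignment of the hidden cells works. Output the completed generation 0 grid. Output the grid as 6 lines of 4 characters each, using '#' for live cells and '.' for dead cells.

Answer: ...#
.#..
.#..
#.##
.##.
....

Derivation:
Hidden generation-0 cells (in order): (1,3), (3,2), (5,2).
A hidden cell only influences target cells in its own 3x3 neighborhood. Try each of the 2^3 = 8 assignments, step the completed generation 0 forward once under B3/S23, and compare with the target:
  (1,3)=. (3,2)=. (5,2)=. -> step gives (2,2)='#' but target has '.' -> reject
  (1,3)=. (3,2)=. (5,2)=# -> step gives (2,2)='#' but target has '.' -> reject
  (1,3)=. (3,2)=# (5,2)=. -> step reproduces the target at every cell -> ACCEPT
  (1,3)=. (3,2)=# (5,2)=# -> step gives (4,1)='.' but target has '#' -> reject
  (1,3)=# (3,2)=. (5,2)=. -> step gives (0,2)='#' but target has '.' -> reject
  (1,3)=# (3,2)=. (5,2)=# -> step gives (0,2)='#' but target has '.' -> reject
  (1,3)=# (3,2)=# (5,2)=. -> step gives (0,2)='#' but target has '.' -> reject
  (1,3)=# (3,2)=# (5,2)=# -> step gives (0,2)='#' but target has '.' -> reject
Unique solution: (1,3)=dead, (3,2)=live, (5,2)=dead.
Check: live-neighbor counts of every cell in the completed generation 0:
1120
2131
3342
2542
2333
1221
Applying B3/S23 to generation 0 with these counts gives:
....
..#.
##..
#..#
.###
....
which matches the target exactly.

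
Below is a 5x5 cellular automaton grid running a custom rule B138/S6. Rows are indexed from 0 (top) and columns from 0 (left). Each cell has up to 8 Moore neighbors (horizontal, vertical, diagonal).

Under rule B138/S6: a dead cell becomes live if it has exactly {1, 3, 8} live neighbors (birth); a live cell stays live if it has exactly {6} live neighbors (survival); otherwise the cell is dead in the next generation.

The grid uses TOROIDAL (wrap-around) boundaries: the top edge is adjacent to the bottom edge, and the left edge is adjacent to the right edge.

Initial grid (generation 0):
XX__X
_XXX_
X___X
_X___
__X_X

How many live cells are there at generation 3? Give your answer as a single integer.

Answer: 7

Derivation:
Simulating step by step:
Generation 0 (given above): 11 live cells
Generation 1: 4 live cells
_____
_____
___X_
___XX
___X_
Generation 2: 12 live cells
__XXX
__XXX
X___X
X_X__
X___X
Generation 3: 7 live cells
_X_X_
_X_X_
__X__
___X_
__X__
Population at generation 3: 7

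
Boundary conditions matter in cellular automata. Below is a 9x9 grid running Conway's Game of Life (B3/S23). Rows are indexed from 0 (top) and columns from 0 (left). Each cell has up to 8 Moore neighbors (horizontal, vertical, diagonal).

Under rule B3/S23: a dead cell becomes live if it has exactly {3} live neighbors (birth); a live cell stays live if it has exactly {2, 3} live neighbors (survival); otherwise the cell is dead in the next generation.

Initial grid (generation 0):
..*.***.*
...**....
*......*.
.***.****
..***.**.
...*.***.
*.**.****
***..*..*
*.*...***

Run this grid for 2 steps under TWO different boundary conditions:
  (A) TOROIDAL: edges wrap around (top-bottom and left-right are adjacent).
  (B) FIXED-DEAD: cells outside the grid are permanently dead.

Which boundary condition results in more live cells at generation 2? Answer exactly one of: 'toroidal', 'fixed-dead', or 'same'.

Answer: fixed-dead

Derivation:
Under TOROIDAL boundary, generation 2:
***.*.*.*
...**....
.**..*.*.
..*...*.*
.**......
..*......
....*....
....**...
*.*.*....
Population = 24

Under FIXED-DEAD boundary, generation 2:
...****..
...*...**
..*..*..*
***...***
***......
***......
**..*....
*..****.*
.*...***.
Population = 35

Comparison: toroidal=24, fixed-dead=35 -> fixed-dead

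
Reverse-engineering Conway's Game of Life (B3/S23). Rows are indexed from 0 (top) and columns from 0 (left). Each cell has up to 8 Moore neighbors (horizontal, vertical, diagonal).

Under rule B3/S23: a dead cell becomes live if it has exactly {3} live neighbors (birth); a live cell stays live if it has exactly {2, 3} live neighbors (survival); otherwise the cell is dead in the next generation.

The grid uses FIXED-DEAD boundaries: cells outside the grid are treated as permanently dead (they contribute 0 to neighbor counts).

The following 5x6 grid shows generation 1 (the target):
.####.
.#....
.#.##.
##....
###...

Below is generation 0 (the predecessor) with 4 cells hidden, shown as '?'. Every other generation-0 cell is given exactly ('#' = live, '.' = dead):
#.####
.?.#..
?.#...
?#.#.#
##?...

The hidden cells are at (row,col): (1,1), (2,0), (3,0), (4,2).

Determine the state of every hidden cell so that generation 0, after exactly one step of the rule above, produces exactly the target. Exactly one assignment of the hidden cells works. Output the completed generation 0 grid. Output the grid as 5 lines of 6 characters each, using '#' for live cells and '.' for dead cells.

Answer: #.####
.#.#..
..#...
.#.#.#
##....

Derivation:
Hidden generation-0 cells (in order): (1,1), (2,0), (3,0), (4,2).
A hidden cell only influences target cells in its own 3x3 neighborhood. Try each of the 2^4 = 16 assignments, step the completed generation 0 forward once under B3/S23, and compare with the target:
  (1,1)=. (2,0)=. (3,0)=. (4,2)=. -> step gives (0,1)='.' but target has '#' -> reject
  (1,1)=. (2,0)=. (3,0)=. (4,2)=# -> step gives (0,1)='.' but target has '#' -> reject
  (1,1)=. (2,0)=. (3,0)=# (4,2)=. -> step gives (0,1)='.' but target has '#' -> reject
  (1,1)=. (2,0)=. (3,0)=# (4,2)=# -> step gives (0,1)='.' but target has '#' -> reject
  (1,1)=. (2,0)=# (3,0)=. (4,2)=. -> step gives (0,1)='.' but target has '#' -> reject
  (1,1)=. (2,0)=# (3,0)=. (4,2)=# -> step gives (0,1)='.' but target has '#' -> reject
  (1,1)=. (2,0)=# (3,0)=# (4,2)=. -> step gives (0,1)='.' but target has '#' -> reject
  (1,1)=. (2,0)=# (3,0)=# (4,2)=# -> step gives (0,1)='.' but target has '#' -> reject
  (1,1)=# (2,0)=. (3,0)=. (4,2)=. -> step reproduces the target at every cell -> ACCEPT
  (1,1)=# (2,0)=. (3,0)=. (4,2)=# -> step gives (3,1)='.' but target has '#' -> reject
  (1,1)=# (2,0)=. (3,0)=# (4,2)=. -> step gives (2,0)='#' but target has '.' -> reject
  (1,1)=# (2,0)=. (3,0)=# (4,2)=# -> step gives (2,0)='#' but target has '.' -> reject
  (1,1)=# (2,0)=# (3,0)=. (4,2)=. -> step gives (1,0)='#' but target has '.' -> reject
  (1,1)=# (2,0)=# (3,0)=. (4,2)=# -> step gives (1,0)='#' but target has '.' -> reject
  (1,1)=# (2,0)=# (3,0)=# (4,2)=. -> step gives (1,0)='#' but target has '.' -> reject
  (1,1)=# (2,0)=# (3,0)=# (4,2)=# -> step gives (1,0)='#' but target has '.' -> reject
Unique solution: (1,1)=live, (2,0)=dead, (3,0)=dead, (4,2)=dead.
Check: live-neighbor counts of every cell in the completed generation 0:
133331
235442
234331
334120
223121
Applying B3/S23 to generation 0 with these counts gives:
.####.
.#....
.#.##.
##....
###...
which matches the target exactly.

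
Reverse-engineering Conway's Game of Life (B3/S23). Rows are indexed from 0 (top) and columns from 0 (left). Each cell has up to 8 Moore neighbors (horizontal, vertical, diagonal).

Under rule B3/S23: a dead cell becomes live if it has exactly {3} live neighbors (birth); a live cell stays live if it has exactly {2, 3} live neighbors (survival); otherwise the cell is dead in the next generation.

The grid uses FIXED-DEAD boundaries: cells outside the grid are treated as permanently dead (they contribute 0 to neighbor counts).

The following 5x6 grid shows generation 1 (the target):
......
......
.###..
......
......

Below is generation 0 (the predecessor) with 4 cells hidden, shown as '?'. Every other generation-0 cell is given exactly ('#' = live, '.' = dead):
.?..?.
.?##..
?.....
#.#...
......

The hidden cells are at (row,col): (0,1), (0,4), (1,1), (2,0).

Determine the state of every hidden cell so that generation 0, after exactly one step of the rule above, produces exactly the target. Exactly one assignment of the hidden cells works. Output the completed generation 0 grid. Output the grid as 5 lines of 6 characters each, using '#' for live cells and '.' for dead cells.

Hidden generation-0 cells (in order): (0,1), (0,4), (1,1), (2,0).
A hidden cell only influences target cells in its own 3x3 neighborhood. Try each of the 2^4 = 16 assignments, step the completed generation 0 forward once under B3/S23, and compare with the target:
  (0,1)=. (0,4)=. (1,1)=. (2,0)=. -> step reproduces the target at every cell -> ACCEPT
  (0,1)=. (0,4)=. (1,1)=. (2,0)=# -> step gives (2,1)='.' but target has '#' -> reject
  (0,1)=. (0,4)=. (1,1)=# (2,0)=. -> step gives (0,2)='#' but target has '.' -> reject
  (0,1)=. (0,4)=. (1,1)=# (2,0)=# -> step gives (0,2)='#' but target has '.' -> reject
  (0,1)=. (0,4)=# (1,1)=. (2,0)=. -> step gives (0,3)='#' but target has '.' -> reject
  (0,1)=. (0,4)=# (1,1)=. (2,0)=# -> step gives (0,3)='#' but target has '.' -> reject
  (0,1)=. (0,4)=# (1,1)=# (2,0)=. -> step gives (0,2)='#' but target has '.' -> reject
  (0,1)=. (0,4)=# (1,1)=# (2,0)=# -> step gives (0,2)='#' but target has '.' -> reject
  (0,1)=# (0,4)=. (1,1)=. (2,0)=. -> step gives (0,2)='#' but target has '.' -> reject
  (0,1)=# (0,4)=. (1,1)=. (2,0)=# -> step gives (0,2)='#' but target has '.' -> reject
  (0,1)=# (0,4)=. (1,1)=# (2,0)=. -> step gives (0,1)='#' but target has '.' -> reject
  (0,1)=# (0,4)=. (1,1)=# (2,0)=# -> step gives (0,1)='#' but target has '.' -> reject
  (0,1)=# (0,4)=# (1,1)=. (2,0)=. -> step gives (0,2)='#' but target has '.' -> reject
  (0,1)=# (0,4)=# (1,1)=. (2,0)=# -> step gives (0,2)='#' but target has '.' -> reject
  (0,1)=# (0,4)=# (1,1)=# (2,0)=. -> step gives (0,1)='#' but target has '.' -> reject
  (0,1)=# (0,4)=# (1,1)=# (2,0)=# -> step gives (0,1)='#' but target has '.' -> reject
Unique solution: (0,1)=dead, (0,4)=dead, (1,1)=dead, (2,0)=dead.
Check: live-neighbor counts of every cell in the completed generation 0:
012210
011110
133310
020100
121100
Applying B3/S23 to generation 0 with these counts gives:
......
......
.###..
......
......
which matches the target exactly.

Answer: ......
..##..
......
#.#...
......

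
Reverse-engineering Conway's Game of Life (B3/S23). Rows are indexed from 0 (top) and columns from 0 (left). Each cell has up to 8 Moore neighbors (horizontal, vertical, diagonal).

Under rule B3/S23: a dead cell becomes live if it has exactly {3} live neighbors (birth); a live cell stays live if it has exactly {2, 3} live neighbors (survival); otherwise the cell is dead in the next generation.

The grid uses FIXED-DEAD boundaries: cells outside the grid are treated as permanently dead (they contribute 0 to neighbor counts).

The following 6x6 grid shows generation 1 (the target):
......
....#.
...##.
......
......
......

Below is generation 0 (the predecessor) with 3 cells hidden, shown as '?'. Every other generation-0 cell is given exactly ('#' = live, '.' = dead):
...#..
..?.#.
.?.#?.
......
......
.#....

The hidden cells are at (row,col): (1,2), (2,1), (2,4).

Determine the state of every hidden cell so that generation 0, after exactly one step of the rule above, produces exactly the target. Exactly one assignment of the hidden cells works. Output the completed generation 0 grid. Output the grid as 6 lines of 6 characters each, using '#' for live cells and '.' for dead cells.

Hidden generation-0 cells (in order): (1,2), (2,1), (2,4).
A hidden cell only influences target cells in its own 3x3 neighborhood. Try each of the 2^3 = 8 assignments, step the completed generation 0 forward once under B3/S23, and compare with the target:
  (1,2)=. (2,1)=. (2,4)=. -> step gives (1,3)='#' but target has '.' -> reject
  (1,2)=. (2,1)=. (2,4)=# -> step reproduces the target at every cell -> ACCEPT
  (1,2)=. (2,1)=# (2,4)=. -> step gives (1,2)='#' but target has '.' -> reject
  (1,2)=. (2,1)=# (2,4)=# -> step gives (1,2)='#' but target has '.' -> reject
  (1,2)=# (2,1)=. (2,4)=. -> step gives (0,3)='#' but target has '.' -> reject
  (1,2)=# (2,1)=. (2,4)=# -> step gives (0,3)='#' but target has '.' -> reject
  (1,2)=# (2,1)=# (2,4)=. -> step gives (0,3)='#' but target has '.' -> reject
  (1,2)=# (2,1)=# (2,4)=# -> step gives (0,3)='#' but target has '.' -> reject
Unique solution: (1,2)=dead, (2,1)=dead, (2,4)=live.
Check: live-neighbor counts of every cell in the completed generation 0:
001121
002432
001222
001221
111000
101000
Applying B3/S23 to generation 0 with these counts gives:
......
....#.
...##.
......
......
......
which matches the target exactly.

Answer: ...#..
....#.
...##.
......
......
.#....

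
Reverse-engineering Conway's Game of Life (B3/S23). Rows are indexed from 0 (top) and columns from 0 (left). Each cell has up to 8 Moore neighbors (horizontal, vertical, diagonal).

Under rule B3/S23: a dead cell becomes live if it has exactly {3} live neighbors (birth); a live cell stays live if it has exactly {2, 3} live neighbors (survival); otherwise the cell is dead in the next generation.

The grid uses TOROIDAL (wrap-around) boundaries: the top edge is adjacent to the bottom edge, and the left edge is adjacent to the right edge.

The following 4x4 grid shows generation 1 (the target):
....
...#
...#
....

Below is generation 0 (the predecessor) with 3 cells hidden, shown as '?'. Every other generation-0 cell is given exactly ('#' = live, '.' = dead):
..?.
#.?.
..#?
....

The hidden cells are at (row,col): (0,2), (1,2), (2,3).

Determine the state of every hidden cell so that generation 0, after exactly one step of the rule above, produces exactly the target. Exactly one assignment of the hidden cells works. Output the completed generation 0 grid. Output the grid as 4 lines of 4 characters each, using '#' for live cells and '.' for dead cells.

Hidden generation-0 cells (in order): (0,2), (1,2), (2,3).
A hidden cell only influences target cells in its own 3x3 neighborhood. Try each of the 2^3 = 8 assignments, step the completed generation 0 forward once under B3/S23, and compare with the target:
  (0,2)=. (1,2)=. (2,3)=. -> step gives (1,3)='.' but target has '#' -> reject
  (0,2)=. (1,2)=. (2,3)=# -> step reproduces the target at every cell -> ACCEPT
  (0,2)=. (1,2)=# (2,3)=. -> step gives (1,1)='#' but target has '.' -> reject
  (0,2)=. (1,2)=# (2,3)=# -> step gives (1,1)='#' but target has '.' -> reject
  (0,2)=# (1,2)=. (2,3)=. -> step gives (1,1)='#' but target has '.' -> reject
  (0,2)=# (1,2)=. (2,3)=# -> step gives (1,1)='#' but target has '.' -> reject
  (0,2)=# (1,2)=# (2,3)=. -> step gives (0,1)='#' but target has '.' -> reject
  (0,2)=# (1,2)=# (2,3)=# -> step gives (0,1)='#' but target has '.' -> reject
Unique solution: (0,2)=dead, (1,2)=dead, (2,3)=live.
Check: live-neighbor counts of every cell in the completed generation 0:
1101
1223
2212
1122
Applying B3/S23 to generation 0 with these counts gives:
....
...#
...#
....
which matches the target exactly.

Answer: ....
#...
..##
....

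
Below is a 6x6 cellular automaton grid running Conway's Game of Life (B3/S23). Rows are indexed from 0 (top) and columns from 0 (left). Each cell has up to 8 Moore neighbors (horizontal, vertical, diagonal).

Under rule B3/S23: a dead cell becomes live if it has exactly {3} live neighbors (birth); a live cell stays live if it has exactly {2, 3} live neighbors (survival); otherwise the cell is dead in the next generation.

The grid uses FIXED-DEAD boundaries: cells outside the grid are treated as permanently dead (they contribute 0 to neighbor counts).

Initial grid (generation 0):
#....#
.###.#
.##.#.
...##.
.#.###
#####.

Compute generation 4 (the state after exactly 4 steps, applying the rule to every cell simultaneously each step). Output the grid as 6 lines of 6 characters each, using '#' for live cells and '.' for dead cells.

Simulating step by step:
Generation 0 (given above): 20 live cells
Generation 1: 15 live cells
.##.#.
#..#.#
.#...#
.#....
##...#
##...#
Generation 2: 16 live cells
.####.
#..#.#
###.#.
.##...
..#...
##....
Generation 3: 12 live cells
.####.
#....#
#...#.
#.....
#.#...
.#....
Generation 4: 12 live cells
(generation 4 grid is the final answer)

Answer: .####.
#.#..#
##....
#.....
#.....
.#....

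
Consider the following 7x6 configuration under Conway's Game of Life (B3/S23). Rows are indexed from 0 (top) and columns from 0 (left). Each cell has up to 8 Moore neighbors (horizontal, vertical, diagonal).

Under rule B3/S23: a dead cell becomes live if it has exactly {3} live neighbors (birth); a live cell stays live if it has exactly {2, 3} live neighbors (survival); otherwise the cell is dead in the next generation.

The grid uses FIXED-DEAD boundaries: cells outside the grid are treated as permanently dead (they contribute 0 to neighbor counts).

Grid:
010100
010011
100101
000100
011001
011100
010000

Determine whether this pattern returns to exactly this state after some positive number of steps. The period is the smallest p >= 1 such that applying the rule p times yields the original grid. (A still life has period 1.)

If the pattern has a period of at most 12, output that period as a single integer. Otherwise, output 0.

Simulating and comparing each generation to the original:
Gen 0 (original, given above): 16 live cells
Gen 1: 16 live cells, differs from original
Gen 2: 17 live cells, differs from original
Gen 3: 17 live cells, differs from original
Gen 4: 16 live cells, differs from original
Gen 5: 13 live cells, differs from original
Gen 6: 9 live cells, differs from original
Gen 7: 9 live cells, differs from original
Gen 8: 7 live cells, differs from original
Gen 9: 8 live cells, differs from original
Gen 10: 12 live cells, differs from original
Gen 11: 9 live cells, differs from original
Gen 12: 11 live cells, differs from original
No period found within 12 steps.

Answer: 0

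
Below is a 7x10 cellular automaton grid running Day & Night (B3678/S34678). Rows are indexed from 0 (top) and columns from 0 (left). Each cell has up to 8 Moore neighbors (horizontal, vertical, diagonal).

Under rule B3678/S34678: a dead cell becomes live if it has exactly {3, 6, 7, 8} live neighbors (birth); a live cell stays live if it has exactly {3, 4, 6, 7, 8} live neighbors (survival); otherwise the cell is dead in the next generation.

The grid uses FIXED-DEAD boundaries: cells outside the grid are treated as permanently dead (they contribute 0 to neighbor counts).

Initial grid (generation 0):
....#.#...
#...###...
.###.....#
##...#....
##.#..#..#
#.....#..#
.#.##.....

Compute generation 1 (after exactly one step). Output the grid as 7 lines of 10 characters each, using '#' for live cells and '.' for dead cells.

Simulating step by step:
Generation 0 (given above): 24 live cells
Generation 1: 19 live cells
(generation 1 grid is the final answer)

Answer: ..........
.##.##....
.##...#...
#.###.....
###..#....
#..###....
..........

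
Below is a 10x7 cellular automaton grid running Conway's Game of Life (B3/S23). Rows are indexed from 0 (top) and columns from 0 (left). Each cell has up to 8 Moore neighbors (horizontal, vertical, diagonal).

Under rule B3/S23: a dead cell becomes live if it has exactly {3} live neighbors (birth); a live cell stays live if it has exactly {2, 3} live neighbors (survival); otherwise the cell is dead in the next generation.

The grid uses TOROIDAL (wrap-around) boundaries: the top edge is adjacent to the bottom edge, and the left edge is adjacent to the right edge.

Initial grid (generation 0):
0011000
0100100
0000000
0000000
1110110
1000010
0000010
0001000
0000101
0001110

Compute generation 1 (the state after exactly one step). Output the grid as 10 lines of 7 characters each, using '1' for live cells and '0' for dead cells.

Simulating step by step:
Generation 0 (given above): 18 live cells
Generation 1: 17 live cells
(generation 1 grid is the final answer)

Answer: 0010010
0011000
0000000
0100000
1100110
1000010
0000101
0000110
0000000
0010010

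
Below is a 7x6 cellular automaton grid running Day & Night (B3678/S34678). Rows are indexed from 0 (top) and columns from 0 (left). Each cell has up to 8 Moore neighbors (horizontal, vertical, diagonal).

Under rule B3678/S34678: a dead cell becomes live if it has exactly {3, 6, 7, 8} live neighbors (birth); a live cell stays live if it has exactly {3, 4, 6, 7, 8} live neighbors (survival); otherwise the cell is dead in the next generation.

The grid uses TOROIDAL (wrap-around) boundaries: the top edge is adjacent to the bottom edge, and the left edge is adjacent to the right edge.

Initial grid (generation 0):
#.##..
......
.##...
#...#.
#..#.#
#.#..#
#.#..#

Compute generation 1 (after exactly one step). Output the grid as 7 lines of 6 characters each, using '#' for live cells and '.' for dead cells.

Answer: .....#
...#..
......
#.##..
#.....
...#..
###.##

Derivation:
Simulating step by step:
Generation 0 (given above): 16 live cells
Generation 1: 12 live cells
(generation 1 grid is the final answer)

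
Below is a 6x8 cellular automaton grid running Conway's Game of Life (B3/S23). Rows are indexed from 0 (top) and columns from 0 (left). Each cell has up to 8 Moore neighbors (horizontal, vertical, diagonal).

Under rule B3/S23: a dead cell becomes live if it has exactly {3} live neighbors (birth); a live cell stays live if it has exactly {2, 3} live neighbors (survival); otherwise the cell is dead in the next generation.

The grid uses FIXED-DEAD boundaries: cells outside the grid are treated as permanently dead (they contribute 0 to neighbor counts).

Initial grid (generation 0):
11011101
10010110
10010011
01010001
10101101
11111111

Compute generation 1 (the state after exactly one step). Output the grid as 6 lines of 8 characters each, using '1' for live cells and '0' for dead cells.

Answer: 11110100
10010000
11010101
11010101
10000001
10100001

Derivation:
Simulating step by step:
Generation 0 (given above): 30 live cells
Generation 1: 22 live cells
(generation 1 grid is the final answer)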